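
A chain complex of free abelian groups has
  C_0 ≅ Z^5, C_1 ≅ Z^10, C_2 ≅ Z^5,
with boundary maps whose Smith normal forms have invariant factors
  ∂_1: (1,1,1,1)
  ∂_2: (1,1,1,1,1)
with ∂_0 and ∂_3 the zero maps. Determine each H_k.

H_0: b_0 = 5 − 0 − 4 = 1; torsion from ∂_1 factors > 1: none. So H_0 ≅ Z.
H_1: b_1 = 10 − 4 − 5 = 1; torsion from ∂_2 factors > 1: none. So H_1 ≅ Z.
H_2: b_2 = 5 − 5 − 0 = 0; torsion from ∂_3 factors > 1: none. So H_2 ≅ 0.

H_0 ≅ Z,  H_1 ≅ Z,  H_2 = 0.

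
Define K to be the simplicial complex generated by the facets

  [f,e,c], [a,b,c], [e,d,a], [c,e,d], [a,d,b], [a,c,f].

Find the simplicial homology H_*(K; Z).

H_0 = Z,  H_1 = Z,  H_2 = 0.

We work with the vertex ordering a < b < c < d < e < f. The simplices of K, each written with vertices in increasing order, are:

  0-simplices (6): a, b, c, d, e, f
  1-simplices (12): ab, ac, ad, ae, af, bc, bd, cd, ce, cf, de, ef
  2-simplices (6): abc, abd, acf, ade, cde, cef

so the chain groups are C_0 ≅ Z^6, C_1 ≅ Z^12, C_2 ≅ Z^6.

Boundary ∂_1: C_1 → C_0 sends each edge [p,q] (with p < q) to q − p.
The resulting 6×12 matrix has rank 5, and its Smith normal form has invariant factors (1,1,1,1,1).

The boundary map ∂_2: C_2 → C_1 sends each 2-simplex [p,q,r] to [q,r] − [p,r] + [p,q]. For instance
  ∂abd = bd − ad + ab,
  ∂abc = bc − ac + ab.
As a 12×6 matrix over Z this has rank 6, with invariant factors (1,1,1,1,1,1).

Now H_k = ker ∂_k / im ∂_{k+1}, so:

  H_0: rank C_0 − rank ∂_1 = 6 − 5 = 1, and the invariant factors of ∂_1 are all 1, so H_0 ≅ Z.
  H_1: rank ker ∂_1 − rank ∂_2 = (12 − 5) − 6 = 1, and the invariant factors of ∂_2 are all 1, so H_1 ≅ Z.
  H_2: rank ker ∂_2 − rank ∂_3 = (6 − 6) − 0 = 0, and there is no ∂_3, so H_2 ≅ 0.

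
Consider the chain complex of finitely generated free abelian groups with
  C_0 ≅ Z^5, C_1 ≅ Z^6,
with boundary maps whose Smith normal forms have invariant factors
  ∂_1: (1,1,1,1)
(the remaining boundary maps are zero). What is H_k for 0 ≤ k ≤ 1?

H_0: b_0 = 5 − 0 − 4 = 1; torsion from ∂_1 factors > 1: none. So H_0 = Z.
H_1: b_1 = 6 − 4 − 0 = 2; torsion from ∂_2 factors > 1: none. So H_1 = Z^2.

H_0 = Z,  H_1 = Z^2.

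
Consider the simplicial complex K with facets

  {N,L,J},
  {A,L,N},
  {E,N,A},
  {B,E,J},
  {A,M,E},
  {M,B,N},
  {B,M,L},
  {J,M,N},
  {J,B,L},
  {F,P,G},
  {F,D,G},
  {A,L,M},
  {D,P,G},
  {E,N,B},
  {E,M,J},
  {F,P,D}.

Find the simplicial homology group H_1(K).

H_1 ≅ Z/2.

Order the vertices as A < B < D < E < F < G < J < L < M < N < P. Listing each simplex with vertices in this order, K has dimension 2 with simplices:

  0-simplices (11): A, B, D, E, F, G, J, L, M, N, P
  1-simplices (24): AE, AL, AM, AN, BE, BJ, BL, BM, BN, DF, DG, DP, EJ, EM, EN, FG, FP, GP, JL, JM, JN, LM, LN, MN
  2-simplices (16): AEM, AEN, ALM, ALN, BEJ, BEN, BJL, BLM, BMN, DFG, DFP, DGP, EJM, FGP, JLN, JMN

Hence C_0 ≅ Z^11, C_1 ≅ Z^24, C_2 ≅ Z^16.

The boundary map ∂_1: C_1 → C_0 sends each edge [p,q] (with p < q) to q − p.
The 11×24 boundary matrix has rank 9 and Smith normal form diag(1,1,1,1,1,1,1,1,1).

∂_2: C_2 → C_1 acts by ∂[p,q,r] = [q,r] − [p,r] + [p,q]. For instance
  ∂AEN = EN − AN + AE,
  ∂DGP = GP − DP + DG.
The 24×16 boundary matrix has rank 15 and Smith normal form diag(1,1,1,1,1,1,1,1,1,1,1,1,1,1,2).

Computing H_k = (kernel of ∂_k) / (image of ∂_{k+1}):

  H_1: rank ker ∂_1 − rank ∂_2 = (24 − 9) − 15 = 0, and ∂_2 has invariant factor 2 > 1, so H_1 = Z/2.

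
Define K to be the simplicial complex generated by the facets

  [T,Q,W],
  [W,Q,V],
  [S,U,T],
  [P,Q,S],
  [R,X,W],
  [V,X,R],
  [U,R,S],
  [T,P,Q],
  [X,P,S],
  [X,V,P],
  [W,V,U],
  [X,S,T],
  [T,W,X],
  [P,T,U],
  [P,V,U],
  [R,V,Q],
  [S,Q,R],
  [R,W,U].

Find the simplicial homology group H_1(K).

H_1 = Z ⊕ Z/2Z.

K has 9 vertices, 27 edges, 18 triangles.
rank ∂_1 = 8, rank ∂_2 = 18 ⇒ b_1 = 27 − 8 − 18 = 1; ∂_2 has invariant factor(s) [2] giving torsion. So H_1 = Z ⊕ Z/2Z.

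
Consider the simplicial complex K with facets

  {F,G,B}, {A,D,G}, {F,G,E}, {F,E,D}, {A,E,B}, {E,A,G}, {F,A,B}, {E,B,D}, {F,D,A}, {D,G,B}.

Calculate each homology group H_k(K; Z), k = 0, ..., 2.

K has 6 vertices, 15 edges, 10 triangles.
rank ∂_0 = 0, rank ∂_1 = 5 ⇒ b_0 = 6 − 0 − 5 = 1; all invariant factors of ∂_1 are 1 so no torsion. So H_0 = Z.
rank ∂_1 = 5, rank ∂_2 = 10 ⇒ b_1 = 15 − 5 − 10 = 0; ∂_2 has invariant factor(s) [2] giving torsion. So H_1 = Z/2.
rank ∂_2 = 10, rank ∂_3 = 0 ⇒ b_2 = 10 − 10 − 0 = 0. So H_2 = 0.

H_0 ≅ Z,  H_1 ≅ Z/2,  H_2 = 0.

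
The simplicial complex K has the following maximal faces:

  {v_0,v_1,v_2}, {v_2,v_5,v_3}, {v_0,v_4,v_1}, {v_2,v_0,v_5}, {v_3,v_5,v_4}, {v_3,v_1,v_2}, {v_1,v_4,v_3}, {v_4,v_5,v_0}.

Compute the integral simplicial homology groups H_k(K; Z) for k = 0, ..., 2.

H_0 = Z,  H_1 = 0,  H_2 = Z.

Order the vertices as v_0 < v_1 < v_2 < v_3 < v_4 < v_5. Listing each simplex with vertices in this order, K has dimension 2 with simplices:

  0-simplices (6): [v_0], [v_1], [v_2], [v_3], [v_4], [v_5]
  1-simplices (12): [v_0,v_1], [v_0,v_2], [v_0,v_4], [v_0,v_5], [v_1,v_2], [v_1,v_3], [v_1,v_4], [v_2,v_3], [v_2,v_5], [v_3,v_4], [v_3,v_5], [v_4,v_5]
  2-simplices (8): [v_0,v_1,v_2], [v_0,v_1,v_4], [v_0,v_2,v_5], [v_0,v_4,v_5], [v_1,v_2,v_3], [v_1,v_3,v_4], [v_2,v_3,v_5], [v_3,v_4,v_5]

giving chain groups C_0 ≅ Z^6, C_1 ≅ Z^12, C_2 ≅ Z^8.

The boundary map ∂_1: C_1 → C_0 is given by ∂[p,q] = [q] − [p]. For instance
  ∂[v_3,v_5] = [v_5] − [v_3].
As a 6×12 matrix over Z this has rank 5, with invariant factors (1,1,1,1,1).

∂_2: C_2 → C_1 maps a triangle to the signed sum of its edges. For instance
  ∂[v_2,v_3,v_5] = [v_3,v_5] − [v_2,v_5] + [v_2,v_3],
  ∂[v_0,v_2,v_5] = [v_2,v_5] − [v_0,v_5] + [v_0,v_2].
The resulting 12×8 matrix has rank 7, and its Smith normal form has invariant factors (1,1,1,1,1,1,1).

Reading off H_k = ker ∂_k / im ∂_{k+1}:

  H_0: rank C_0 − rank ∂_1 = 6 − 5 = 1, and the invariant factors of ∂_1 are all 1, so H_0 = Z.
  H_1: rank ker ∂_1 − rank ∂_2 = (12 − 5) − 7 = 0, and the invariant factors of ∂_2 are all 1, so H_1 = 0.
  H_2: rank ker ∂_2 − rank ∂_3 = (8 − 7) − 0 = 1, and there is no ∂_3, so H_2 = Z.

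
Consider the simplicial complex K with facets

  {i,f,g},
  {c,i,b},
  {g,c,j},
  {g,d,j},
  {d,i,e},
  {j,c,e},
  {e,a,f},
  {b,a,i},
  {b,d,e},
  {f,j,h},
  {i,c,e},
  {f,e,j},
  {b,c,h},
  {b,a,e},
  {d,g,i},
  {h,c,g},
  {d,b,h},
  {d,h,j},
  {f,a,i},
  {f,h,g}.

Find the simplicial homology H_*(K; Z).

H_0 = Z,  H_1 = Z ⊕ Z_2,  H_2 = 0.

We work with the vertex ordering a < b < c < d < e < f < g < h < i < j. The simplices of K, each written with vertices in increasing order, are:

  0-simplices (10): a, b, c, d, e, f, g, h, i, j
  1-simplices (30): ab, ae, af, ai, bc, bd, be, bh, bi, ce, cg, ch, ci, cj, de, dg, dh, di, dj, ef, ei, ej, fg, fh, fi, fj, gh, gi, gj, hj
  2-simplices (20): abe, abi, aef, afi, bch, bci, bde, bdh, cei, cej, cgh, cgj, dei, dgi, dgj, dhj, efj, fgh, fgi, fhj

Hence C_0 ≅ Z^10, C_1 ≅ Z^30, C_2 ≅ Z^20.

∂_1: C_1 → C_0 sends each edge [p,q] (with p < q) to q − p. For instance
  ∂dh = h − d.
The 10×30 boundary matrix has rank 9 and Smith normal form diag(1,1,1,1,1,1,1,1,1).

∂_2: C_2 → C_1 acts by ∂[p,q,r] = [q,r] − [p,r] + [p,q]. For instance
  ∂afi = fi − ai + af,
  ∂aef = ef − af + ae.
As a 30×20 matrix over Z this has rank 20, with invariant factors (1,1,1,1,1,1,1,1,1,1,1,1,1,1,1,1,1,1,1,2).

Reading off H_k = ker ∂_k / im ∂_{k+1}:

  H_0: rank C_0 − rank ∂_1 = 10 − 9 = 1, and the invariant factors of ∂_1 are all 1, so H_0 = Z.
  H_1: rank ker ∂_1 − rank ∂_2 = (30 − 9) − 20 = 1, and ∂_2 has invariant factor 2 > 1, so H_1 = Z ⊕ Z_2.
  H_2: rank ker ∂_2 − rank ∂_3 = (20 − 20) − 0 = 0, and there is no ∂_3, so H_2 = 0.

(K is a triangulation of the Klein bottle.)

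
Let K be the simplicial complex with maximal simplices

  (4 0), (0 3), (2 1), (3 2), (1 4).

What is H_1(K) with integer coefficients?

H_1 = Z.

Take the total order 0 < 1 < 2 < 3 < 4 on the vertex set. Then K (dimension 1) consists of the simplices:

  0-simplices (5): [0], [1], [2], [3], [4]
  1-simplices (5): [0,3], [0,4], [1,2], [1,4], [2,3]

giving chain groups C_0 ≅ Z^5, C_1 ≅ Z^5.

∂_1: C_1 → C_0 maps an edge to its endpoints' difference, ∂[p,q] = q − p.
The resulting 5×5 matrix has rank 4, and its Smith normal form has invariant factors (1,1,1,1).

Computing H_k = (kernel of ∂_k) / (image of ∂_{k+1}):

  H_1: rank ker ∂_1 − rank ∂_2 = (5 − 4) − 0 = 1, and there is no ∂_2, so H_1 ≅ Z.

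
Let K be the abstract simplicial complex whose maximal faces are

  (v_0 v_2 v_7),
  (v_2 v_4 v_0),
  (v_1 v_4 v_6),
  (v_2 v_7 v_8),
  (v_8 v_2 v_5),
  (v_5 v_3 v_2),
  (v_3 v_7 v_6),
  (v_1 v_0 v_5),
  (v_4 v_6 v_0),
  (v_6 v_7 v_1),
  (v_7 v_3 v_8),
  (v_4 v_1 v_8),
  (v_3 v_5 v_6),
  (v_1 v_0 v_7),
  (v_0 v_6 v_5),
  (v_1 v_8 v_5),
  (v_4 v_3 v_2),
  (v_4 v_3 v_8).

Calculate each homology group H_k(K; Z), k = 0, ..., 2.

Order the vertices as v_0 < v_1 < v_2 < v_3 < v_4 < v_5 < v_6 < v_7 < v_8. Listing each simplex with vertices in this order, K has dimension 2 with simplices:

  0-simplices (9): [v_0], [v_1], [v_2], [v_3], [v_4], [v_5], [v_6], [v_7], [v_8]
  1-simplices (27): (27 of them)
  2-simplices (18): (18 of them)

so the chain groups are C_0 ≅ Z^9, C_1 ≅ Z^27, C_2 ≅ Z^18.

Boundary ∂_1: C_1 → C_0 sends each edge [p,q] (with p < q) to q − p. For instance
  ∂[v_1,v_5] = [v_5] − [v_1].
The resulting 9×27 matrix has rank 8, and its Smith normal form has invariant factors (1,1,1,1,1,1,1,1).

∂_2: C_2 → C_1 maps a triangle to the signed sum of its edges. For instance
  ∂[v_3,v_6,v_7] = [v_6,v_7] − [v_3,v_7] + [v_3,v_6],
  ∂[v_1,v_4,v_6] = [v_4,v_6] − [v_1,v_6] + [v_1,v_4].
As a 27×18 matrix over Z this has rank 18, with invariant factors (1,1,1,1,1,1,1,1,1,1,1,1,1,1,1,1,1,2).

Reading off H_k = ker ∂_k / im ∂_{k+1}:

  H_0: rank C_0 − rank ∂_1 = 9 − 8 = 1, and the invariant factors of ∂_1 are all 1, so H_0 = Z.
  H_1: rank ker ∂_1 − rank ∂_2 = (27 − 8) − 18 = 1, and ∂_2 has invariant factor 2 > 1, so H_1 = Z ⊕ Z/2Z.
  H_2: rank ker ∂_2 − rank ∂_3 = (18 − 18) − 0 = 0, and there is no ∂_3, so H_2 = 0.

(K is a triangulation of the Klein bottle.)

H_0 = Z,  H_1 = Z ⊕ Z/2Z,  H_2 = 0.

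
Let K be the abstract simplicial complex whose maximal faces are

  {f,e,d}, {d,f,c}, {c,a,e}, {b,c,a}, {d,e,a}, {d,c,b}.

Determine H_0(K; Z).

H_0 = Z.

Order the vertices as a < b < c < d < e < f. Listing each simplex with vertices in this order, K has dimension 2 with simplices:

  0-simplices (6): a, b, c, d, e, f
  1-simplices (12): ab, ac, ad, ae, bc, bd, cd, ce, cf, de, df, ef
  2-simplices (6): abc, ace, ade, bcd, cdf, def

so the chain groups are C_0 ≅ Z^6, C_1 ≅ Z^12, C_2 ≅ Z^6.

∂_1: C_1 → C_0 sends each edge [p,q] (with p < q) to q − p. For instance
  ∂bd = d − b.
This gives a 6×12 integer matrix of rank 5; reducing to Smith normal form yields diagonal entries (1,1,1,1,1).

The boundary map ∂_2: C_2 → C_1 maps a triangle to the signed sum of its edges. For instance
  ∂cdf = df − cf + cd,
  ∂bcd = cd − bd + bc.
The resulting 12×6 matrix has rank 6, and its Smith normal form has invariant factors (1,1,1,1,1,1).

From H_k ≅ ker(∂_k) / im(∂_{k+1}) we obtain:

  H_0: rank C_0 − rank ∂_1 = 6 − 5 = 1, and the invariant factors of ∂_1 are all 1, so H_0 ≅ Z.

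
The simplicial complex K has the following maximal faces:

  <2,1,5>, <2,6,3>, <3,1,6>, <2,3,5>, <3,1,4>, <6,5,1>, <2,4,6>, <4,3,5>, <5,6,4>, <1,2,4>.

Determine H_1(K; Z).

H_1 ≅ Z/2Z.

Fix the vertex order 1 < 2 < 3 < 4 < 5 < 6 and write every simplex with vertices in increasing order. Then dim K = 2 and the simplices of K are:

  0-simplices (6): [1], [2], [3], [4], [5], [6]
  1-simplices (15): [1,2], [1,3], [1,4], [1,5], [1,6], [2,3], [2,4], [2,5], [2,6], [3,4], [3,5], [3,6], [4,5], [4,6], [5,6]
  2-simplices (10): [1,2,4], [1,2,5], [1,3,4], [1,3,6], [1,5,6], [2,3,5], [2,3,6], [2,4,6], [3,4,5], [4,5,6]

giving chain groups C_0 ≅ Z^6, C_1 ≅ Z^15, C_2 ≅ Z^10.

∂_1: C_1 → C_0 maps an edge to its endpoints' difference, ∂[p,q] = q − p.
As a 6×15 matrix over Z this has rank 5, with invariant factors (1,1,1,1,1).

Boundary ∂_2: C_2 → C_1 acts by ∂[p,q,r] = [q,r] − [p,r] + [p,q]. For instance
  ∂[1,2,5] = [2,5] − [1,5] + [1,2],
  ∂[2,3,5] = [3,5] − [2,5] + [2,3].
The 15×10 boundary matrix has rank 10 and Smith normal form diag(1,1,1,1,1,1,1,1,1,2).

Now H_k = ker ∂_k / im ∂_{k+1}, so:

  H_1: rank ker ∂_1 − rank ∂_2 = (15 − 5) − 10 = 0, and ∂_2 has invariant factor 2 > 1, so H_1 ≅ Z/2Z.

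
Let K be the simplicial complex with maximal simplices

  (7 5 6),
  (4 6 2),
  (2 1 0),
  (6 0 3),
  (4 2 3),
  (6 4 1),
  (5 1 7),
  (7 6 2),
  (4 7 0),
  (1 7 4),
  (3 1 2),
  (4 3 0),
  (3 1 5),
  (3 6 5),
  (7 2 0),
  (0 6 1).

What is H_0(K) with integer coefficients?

H_0 ≅ Z.

K has 8 vertices, 24 edges, 16 triangles.
rank ∂_0 = 0, rank ∂_1 = 7 ⇒ b_0 = 8 − 0 − 7 = 1; all invariant factors of ∂_1 are 1 so no torsion. So H_0 ≅ Z.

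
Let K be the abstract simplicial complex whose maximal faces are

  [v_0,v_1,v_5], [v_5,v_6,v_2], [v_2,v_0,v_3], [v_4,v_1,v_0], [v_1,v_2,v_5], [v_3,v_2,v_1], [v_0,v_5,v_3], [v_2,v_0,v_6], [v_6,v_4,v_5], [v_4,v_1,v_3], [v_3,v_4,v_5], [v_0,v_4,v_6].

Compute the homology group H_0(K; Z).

We work with the vertex ordering v_0 < v_1 < v_2 < v_3 < v_4 < v_5 < v_6. The simplices of K, each written with vertices in increasing order, are:

  0-simplices (7): [v_0], [v_1], [v_2], [v_3], [v_4], [v_5], [v_6]
  1-simplices (18): (18 of them)
  2-simplices (12): (12 of them)

Hence C_0 ≅ Z^7, C_1 ≅ Z^18, C_2 ≅ Z^12.

The boundary map ∂_1: C_1 → C_0 maps an edge to its endpoints' difference, ∂[p,q] = q − p. For instance
  ∂[v_2,v_6] = [v_6] − [v_2].
As a 7×18 matrix over Z this has rank 6, with invariant factors (1,1,1,1,1,1).

The boundary map ∂_2: C_2 → C_1 acts by ∂[p,q,r] = [q,r] − [p,r] + [p,q]. For instance
  ∂[v_1,v_2,v_5] = [v_2,v_5] − [v_1,v_5] + [v_1,v_2],
  ∂[v_2,v_5,v_6] = [v_5,v_6] − [v_2,v_6] + [v_2,v_5].
The 18×12 boundary matrix has rank 12 and Smith normal form diag(1,1,1,1,1,1,1,1,1,1,1,2).

Reading off H_k = ker ∂_k / im ∂_{k+1}:

  H_0: rank C_0 − rank ∂_1 = 7 − 6 = 1, and the invariant factors of ∂_1 are all 1, so H_0 = Z.

(K is a triangulation of the real projective plane RP^2.)

H_0 = Z.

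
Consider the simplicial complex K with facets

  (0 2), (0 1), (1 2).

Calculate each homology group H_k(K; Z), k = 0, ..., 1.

Take the total order 0 < 1 < 2 on the vertex set. Then K (dimension 1) consists of the simplices:

  0-simplices (3): [0], [1], [2]
  1-simplices (3): [0,1], [0,2], [1,2]

so the chain groups are C_0 ≅ Z^3, C_1 ≅ Z^3.

Boundary ∂_1: C_1 → C_0 sends each edge [p,q] (with p < q) to q − p.
The 3×3 boundary matrix has rank 2 and Smith normal form diag(1,1).

From H_k ≅ ker(∂_k) / im(∂_{k+1}) we obtain:

  H_0: rank C_0 − rank ∂_1 = 3 − 2 = 1, and the invariant factors of ∂_1 are all 1, so H_0 = Z.
  H_1: rank ker ∂_1 − rank ∂_2 = (3 − 2) − 0 = 1, and there is no ∂_2, so H_1 = Z.

As a check, the Euler characteristic is 3 − 3 = 0, which agrees with 1 − 1 = 0.

H_0 ≅ Z,  H_1 ≅ Z.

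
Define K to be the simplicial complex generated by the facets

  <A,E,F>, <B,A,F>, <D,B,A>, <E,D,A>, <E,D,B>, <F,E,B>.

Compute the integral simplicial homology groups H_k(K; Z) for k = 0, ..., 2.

Fix the vertex order A < B < D < E < F and write every simplex with vertices in increasing order. Then dim K = 2 and the simplices of K are:

  0-simplices (5): A, B, D, E, F
  1-simplices (9): AB, AD, AE, AF, BD, BE, BF, DE, EF
  2-simplices (6): ABD, ABF, ADE, AEF, BDE, BEF

giving chain groups C_0 ≅ Z^5, C_1 ≅ Z^9, C_2 ≅ Z^6.

The boundary map ∂_1: C_1 → C_0 sends each edge [p,q] (with p < q) to q − p.
As a 5×9 matrix over Z this has rank 4, with invariant factors (1,1,1,1).

∂_2: C_2 → C_1 maps a triangle to the signed sum of its edges. For instance
  ∂ADE = DE − AE + AD,
  ∂ABF = BF − AF + AB.
As a 9×6 matrix over Z this has rank 5, with invariant factors (1,1,1,1,1).

Now H_k = ker ∂_k / im ∂_{k+1}, so:

  H_0: rank C_0 − rank ∂_1 = 5 − 4 = 1, and the invariant factors of ∂_1 are all 1, so H_0 ≅ Z.
  H_1: rank ker ∂_1 − rank ∂_2 = (9 − 4) − 5 = 0, and the invariant factors of ∂_2 are all 1, so H_1 ≅ 0.
  H_2: rank ker ∂_2 − rank ∂_3 = (6 − 5) − 0 = 1, and there is no ∂_3, so H_2 ≅ Z.

As a check, the Euler characteristic is 5 − 9 + 6 = 2, which agrees with 1 − 0 + 1 = 2.

H_0 ≅ Z,  H_1 = 0,  H_2 ≅ Z.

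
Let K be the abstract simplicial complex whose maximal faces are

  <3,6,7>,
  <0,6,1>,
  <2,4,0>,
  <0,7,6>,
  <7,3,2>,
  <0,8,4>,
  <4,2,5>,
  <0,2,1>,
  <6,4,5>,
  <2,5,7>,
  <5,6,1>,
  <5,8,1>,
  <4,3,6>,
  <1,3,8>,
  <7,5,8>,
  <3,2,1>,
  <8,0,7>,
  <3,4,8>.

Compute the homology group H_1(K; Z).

H_1 ≅ Z^2.

Fix the vertex order 0 < 1 < 2 < 3 < 4 < 5 < 6 < 7 < 8 and write every simplex with vertices in increasing order. Then dim K = 2 and the simplices of K are:

  0-simplices (9): [0], [1], [2], [3], [4], [5], [6], [7], [8]
  1-simplices (27): (27 of them)
  2-simplices (18): [0,1,2], [0,1,6], [0,2,4], [0,4,8], [0,6,7], [0,7,8], [1,2,3], [1,3,8], [1,5,6], [1,5,8], [2,3,7], [2,4,5], [2,5,7], [3,4,6], [3,4,8], [3,6,7], [4,5,6], [5,7,8]

Hence C_0 ≅ Z^9, C_1 ≅ Z^27, C_2 ≅ Z^18.

Boundary ∂_1: C_1 → C_0 maps an edge to its endpoints' difference, ∂[p,q] = q − p. For instance
  ∂[4,6] = [6] − [4].
This gives a 9×27 integer matrix of rank 8; reducing to Smith normal form yields diagonal entries (1,1,1,1,1,1,1,1).

The boundary map ∂_2: C_2 → C_1 acts by ∂[p,q,r] = [q,r] − [p,r] + [p,q]. For instance
  ∂[2,5,7] = [5,7] − [2,7] + [2,5],
  ∂[1,5,6] = [5,6] − [1,6] + [1,5].
As a 27×18 matrix over Z this has rank 17, with invariant factors (1,1,1,1,1,1,1,1,1,1,1,1,1,1,1,1,1).

Computing H_k = (kernel of ∂_k) / (image of ∂_{k+1}):

  H_1: rank ker ∂_1 − rank ∂_2 = (27 − 8) − 17 = 2, and the invariant factors of ∂_2 are all 1, so H_1 ≅ Z^2.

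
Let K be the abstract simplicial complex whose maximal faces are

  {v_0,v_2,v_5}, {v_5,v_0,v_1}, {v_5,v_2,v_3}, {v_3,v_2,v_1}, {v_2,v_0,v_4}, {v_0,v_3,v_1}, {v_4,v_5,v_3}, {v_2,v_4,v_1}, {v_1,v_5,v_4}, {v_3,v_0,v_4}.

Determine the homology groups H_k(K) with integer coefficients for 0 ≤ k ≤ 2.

H_0 = Z,  H_1 = Z/2,  H_2 = 0.

Take the total order v_0 < v_1 < v_2 < v_3 < v_4 < v_5 on the vertex set. Then K (dimension 2) consists of the simplices:

  0-simplices (6): [v_0], [v_1], [v_2], [v_3], [v_4], [v_5]
  1-simplices (15): (15 of them)
  2-simplices (10): [v_0,v_1,v_3], [v_0,v_1,v_5], [v_0,v_2,v_4], [v_0,v_2,v_5], [v_0,v_3,v_4], [v_1,v_2,v_3], [v_1,v_2,v_4], [v_1,v_4,v_5], [v_2,v_3,v_5], [v_3,v_4,v_5]

giving chain groups C_0 ≅ Z^6, C_1 ≅ Z^15, C_2 ≅ Z^10.

The boundary map ∂_1: C_1 → C_0 sends each edge [p,q] (with p < q) to q − p. For instance
  ∂[v_0,v_5] = [v_5] − [v_0].
The resulting 6×15 matrix has rank 5, and its Smith normal form has invariant factors (1,1,1,1,1).

Boundary ∂_2: C_2 → C_1 acts by ∂[p,q,r] = [q,r] − [p,r] + [p,q]. For instance
  ∂[v_0,v_2,v_5] = [v_2,v_5] − [v_0,v_5] + [v_0,v_2],
  ∂[v_0,v_1,v_5] = [v_1,v_5] − [v_0,v_5] + [v_0,v_1].
This gives a 15×10 integer matrix of rank 10; reducing to Smith normal form yields diagonal entries (1,1,1,1,1,1,1,1,1,2).

Now H_k = ker ∂_k / im ∂_{k+1}, so:

  H_0: rank C_0 − rank ∂_1 = 6 − 5 = 1, and the invariant factors of ∂_1 are all 1, so H_0 ≅ Z.
  H_1: rank ker ∂_1 − rank ∂_2 = (15 − 5) − 10 = 0, and ∂_2 has invariant factor 2 > 1, so H_1 ≅ Z/2.
  H_2: rank ker ∂_2 − rank ∂_3 = (10 − 10) − 0 = 0, and there is no ∂_3, so H_2 ≅ 0.

(K is a triangulation of the real projective plane RP^2.)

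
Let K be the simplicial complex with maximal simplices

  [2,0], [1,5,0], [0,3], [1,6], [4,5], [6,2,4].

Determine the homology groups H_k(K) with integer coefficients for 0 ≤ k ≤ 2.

Fix the vertex order 0 < 1 < 2 < 3 < 4 < 5 < 6 and write every simplex with vertices in increasing order. Then dim K = 2 and the simplices of K are:

  0-simplices (7): [0], [1], [2], [3], [4], [5], [6]
  1-simplices (10): [0,1], [0,2], [0,3], [0,5], [1,5], [1,6], [2,4], [2,6], [4,5], [4,6]
  2-simplices (2): [0,1,5], [2,4,6]

giving chain groups C_0 ≅ Z^7, C_1 ≅ Z^10, C_2 ≅ Z^2.

The boundary map ∂_1: C_1 → C_0 sends each edge [p,q] (with p < q) to q − p. For instance
  ∂[0,2] = [2] − [0].
This gives a 7×10 integer matrix of rank 6; reducing to Smith normal form yields diagonal entries (1,1,1,1,1,1).

∂_2: C_2 → C_1 sends each 2-simplex [p,q,r] to [q,r] − [p,r] + [p,q]. For instance
  ∂[0,1,5] = [1,5] − [0,5] + [0,1],
  ∂[2,4,6] = [4,6] − [2,6] + [2,4].
The resulting 10×2 matrix has rank 2, and its Smith normal form has invariant factors (1,1).

From H_k ≅ ker(∂_k) / im(∂_{k+1}) we obtain:

  H_0: rank C_0 − rank ∂_1 = 7 − 6 = 1, and the invariant factors of ∂_1 are all 1, so H_0 = Z.
  H_1: rank ker ∂_1 − rank ∂_2 = (10 − 6) − 2 = 2, and the invariant factors of ∂_2 are all 1, so H_1 = Z^2.
  H_2: rank ker ∂_2 − rank ∂_3 = (2 − 2) − 0 = 0, and there is no ∂_3, so H_2 = 0.

As a check, the Euler characteristic is 7 − 10 + 2 = -1, which agrees with 1 − 2 + 0 = -1.

H_0 ≅ Z,  H_1 ≅ Z^2,  H_2 = 0.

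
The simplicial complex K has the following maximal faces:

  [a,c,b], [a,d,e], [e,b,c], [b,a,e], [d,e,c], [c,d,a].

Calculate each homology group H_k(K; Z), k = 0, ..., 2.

H_0 = Z,  H_1 = 0,  H_2 = Z.

Fix the vertex order a < b < c < d < e and write every simplex with vertices in increasing order. Then dim K = 2 and the simplices of K are:

  0-simplices (5): a, b, c, d, e
  1-simplices (9): ab, ac, ad, ae, bc, be, cd, ce, de
  2-simplices (6): abc, abe, acd, ade, bce, cde

giving chain groups C_0 ≅ Z^5, C_1 ≅ Z^9, C_2 ≅ Z^6.

Boundary ∂_1: C_1 → C_0 is given by ∂[p,q] = [q] − [p]. For instance
  ∂ac = c − a.
As a 5×9 matrix over Z this has rank 4, with invariant factors (1,1,1,1).

∂_2: C_2 → C_1 acts by ∂[p,q,r] = [q,r] − [p,r] + [p,q]. For instance
  ∂abc = bc − ac + ab,
  ∂ade = de − ae + ad.
As a 9×6 matrix over Z this has rank 5, with invariant factors (1,1,1,1,1).

Computing H_k = (kernel of ∂_k) / (image of ∂_{k+1}):

  H_0: rank C_0 − rank ∂_1 = 5 − 4 = 1, and the invariant factors of ∂_1 are all 1, so H_0 = Z.
  H_1: rank ker ∂_1 − rank ∂_2 = (9 − 4) − 5 = 0, and the invariant factors of ∂_2 are all 1, so H_1 = 0.
  H_2: rank ker ∂_2 − rank ∂_3 = (6 − 5) − 0 = 1, and there is no ∂_3, so H_2 = Z.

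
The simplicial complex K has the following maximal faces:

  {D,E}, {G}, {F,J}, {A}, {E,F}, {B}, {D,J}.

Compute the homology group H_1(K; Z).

Order the vertices as A < B < D < E < F < G < J. Listing each simplex with vertices in this order, K has dimension 1 with simplices:

  0-simplices (7): A, B, D, E, F, G, J
  1-simplices (4): DE, DJ, EF, FJ

giving chain groups C_0 ≅ Z^7, C_1 ≅ Z^4.

∂_1: C_1 → C_0 is given by ∂[p,q] = [q] − [p]. For instance
  ∂DE = E − D.
As a 7×4 matrix over Z this has rank 3, with invariant factors (1,1,1).

Computing H_k = (kernel of ∂_k) / (image of ∂_{k+1}):

  H_1: rank ker ∂_1 − rank ∂_2 = (4 − 3) − 0 = 1, and there is no ∂_2, so H_1 ≅ Z.

H_1 = Z.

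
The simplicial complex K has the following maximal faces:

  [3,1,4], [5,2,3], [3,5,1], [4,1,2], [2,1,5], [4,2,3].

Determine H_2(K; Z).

H_2 = Z.

Take the total order 1 < 2 < 3 < 4 < 5 on the vertex set. Then K (dimension 2) consists of the simplices:

  0-simplices (5): [1], [2], [3], [4], [5]
  1-simplices (9): [1,2], [1,3], [1,4], [1,5], [2,3], [2,4], [2,5], [3,4], [3,5]
  2-simplices (6): [1,2,4], [1,2,5], [1,3,4], [1,3,5], [2,3,4], [2,3,5]

so the chain groups are C_0 ≅ Z^5, C_1 ≅ Z^9, C_2 ≅ Z^6.

∂_1: C_1 → C_0 is given by ∂[p,q] = [q] − [p]. For instance
  ∂[1,3] = [3] − [1].
As a 5×9 matrix over Z this has rank 4, with invariant factors (1,1,1,1).

The boundary map ∂_2: C_2 → C_1 sends each 2-simplex [p,q,r] to [q,r] − [p,r] + [p,q]. For instance
  ∂[1,2,4] = [2,4] − [1,4] + [1,2],
  ∂[1,3,5] = [3,5] − [1,5] + [1,3].
The resulting 9×6 matrix has rank 5, and its Smith normal form has invariant factors (1,1,1,1,1).

From H_k ≅ ker(∂_k) / im(∂_{k+1}) we obtain:

  H_2: rank ker ∂_2 − rank ∂_3 = (6 − 5) − 0 = 1, and there is no ∂_3, so H_2 = Z.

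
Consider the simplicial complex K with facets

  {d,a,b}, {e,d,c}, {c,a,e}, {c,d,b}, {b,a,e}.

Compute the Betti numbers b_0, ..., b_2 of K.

b_0 = 1, b_1 = 1, b_2 = 0.

K has 5 vertices, 10 edges, 5 triangles.
rank ∂_0 = 0, rank ∂_1 = 4 ⇒ b_0 = 5 − 0 − 4 = 1; all invariant factors of ∂_1 are 1 so no torsion. So H_0 = Z.
rank ∂_1 = 4, rank ∂_2 = 5 ⇒ b_1 = 10 − 4 − 5 = 1; all invariant factors of ∂_2 are 1 so no torsion. So H_1 = Z.
rank ∂_2 = 5, rank ∂_3 = 0 ⇒ b_2 = 5 − 5 − 0 = 0. So H_2 = 0.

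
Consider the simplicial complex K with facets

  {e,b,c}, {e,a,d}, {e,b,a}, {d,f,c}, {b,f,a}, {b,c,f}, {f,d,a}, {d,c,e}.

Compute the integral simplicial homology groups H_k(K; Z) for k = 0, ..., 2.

Fix the vertex order a < b < c < d < e < f and write every simplex with vertices in increasing order. Then dim K = 2 and the simplices of K are:

  0-simplices (6): a, b, c, d, e, f
  1-simplices (12): ab, ad, ae, af, bc, be, bf, cd, ce, cf, de, df
  2-simplices (8): abe, abf, ade, adf, bce, bcf, cde, cdf

giving chain groups C_0 ≅ Z^6, C_1 ≅ Z^12, C_2 ≅ Z^8.

Boundary ∂_1: C_1 → C_0 sends each edge [p,q] (with p < q) to q − p.
The 6×12 boundary matrix has rank 5 and Smith normal form diag(1,1,1,1,1).

Boundary ∂_2: C_2 → C_1 maps a triangle to the signed sum of its edges. For instance
  ∂cde = de − ce + cd,
  ∂abf = bf − af + ab.
This gives a 12×8 integer matrix of rank 7; reducing to Smith normal form yields diagonal entries (1,1,1,1,1,1,1).

Now H_k = ker ∂_k / im ∂_{k+1}, so:

  H_0: rank C_0 − rank ∂_1 = 6 − 5 = 1, and the invariant factors of ∂_1 are all 1, so H_0 ≅ Z.
  H_1: rank ker ∂_1 − rank ∂_2 = (12 − 5) − 7 = 0, and the invariant factors of ∂_2 are all 1, so H_1 ≅ 0.
  H_2: rank ker ∂_2 − rank ∂_3 = (8 − 7) − 0 = 1, and there is no ∂_3, so H_2 ≅ Z.

H_0 ≅ Z,  H_1 = 0,  H_2 ≅ Z.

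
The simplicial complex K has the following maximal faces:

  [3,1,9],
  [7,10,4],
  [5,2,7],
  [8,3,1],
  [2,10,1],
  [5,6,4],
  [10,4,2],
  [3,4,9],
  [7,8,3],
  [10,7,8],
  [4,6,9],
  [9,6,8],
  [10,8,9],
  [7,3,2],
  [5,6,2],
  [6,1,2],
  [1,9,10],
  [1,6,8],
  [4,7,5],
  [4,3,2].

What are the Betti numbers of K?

Order the vertices as 1 < 2 < 3 < 4 < 5 < 6 < 7 < 8 < 9 < 10. Listing each simplex with vertices in this order, K has dimension 2 with simplices:

  0-simplices (10): [1], [2], [3], [4], [5], [6], [7], [8], [9], [10]
  1-simplices (30): (30 of them)
  2-simplices (20): (20 of them)

giving chain groups C_0 ≅ Z^10, C_1 ≅ Z^30, C_2 ≅ Z^20.

The boundary map ∂_1: C_1 → C_0 is given by ∂[p,q] = [q] − [p]. For instance
  ∂[7,10] = [10] − [7].
This gives a 10×30 integer matrix of rank 9; reducing to Smith normal form yields diagonal entries (1,1,1,1,1,1,1,1,1).

The boundary map ∂_2: C_2 → C_1 acts by ∂[p,q,r] = [q,r] − [p,r] + [p,q]. For instance
  ∂[3,4,9] = [4,9] − [3,9] + [3,4],
  ∂[2,3,7] = [3,7] − [2,7] + [2,3].
The resulting 30×20 matrix has rank 20, and its Smith normal form has invariant factors (1,1,1,1,1,1,1,1,1,1,1,1,1,1,1,1,1,1,1,2).

Computing H_k = (kernel of ∂_k) / (image of ∂_{k+1}):

  H_0: rank C_0 − rank ∂_1 = 10 − 9 = 1, and the invariant factors of ∂_1 are all 1, so H_0 ≅ Z.
  H_1: rank ker ∂_1 − rank ∂_2 = (30 − 9) − 20 = 1, and ∂_2 has invariant factor 2 > 1, so H_1 ≅ Z ⊕ Z/2.
  H_2: rank ker ∂_2 − rank ∂_3 = (20 − 20) − 0 = 0, and there is no ∂_3, so H_2 ≅ 0.

Hence the Betti numbers are b_0 = 1, b_1 = 1, b_2 = 0.

b_0 = 1, b_1 = 1, b_2 = 0.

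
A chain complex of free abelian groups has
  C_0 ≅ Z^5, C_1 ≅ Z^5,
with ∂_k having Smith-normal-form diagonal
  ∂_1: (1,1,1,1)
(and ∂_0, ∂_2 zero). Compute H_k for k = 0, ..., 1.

H_0 ≅ Z,  H_1 ≅ Z.

H_0: b_0 = 5 − 0 − 4 = 1; torsion from ∂_1 factors > 1: none. So H_0 ≅ Z.
H_1: b_1 = 5 − 4 − 0 = 1; torsion from ∂_2 factors > 1: none. So H_1 ≅ Z.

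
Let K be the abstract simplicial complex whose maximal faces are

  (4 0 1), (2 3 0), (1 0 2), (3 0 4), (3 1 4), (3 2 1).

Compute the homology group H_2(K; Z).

We work with the vertex ordering 0 < 1 < 2 < 3 < 4. The simplices of K, each written with vertices in increasing order, are:

  0-simplices (5): [0], [1], [2], [3], [4]
  1-simplices (9): [0,1], [0,2], [0,3], [0,4], [1,2], [1,3], [1,4], [2,3], [3,4]
  2-simplices (6): [0,1,2], [0,1,4], [0,2,3], [0,3,4], [1,2,3], [1,3,4]

so the chain groups are C_0 ≅ Z^5, C_1 ≅ Z^9, C_2 ≅ Z^6.

The boundary map ∂_1: C_1 → C_0 maps an edge to its endpoints' difference, ∂[p,q] = q − p.
The resulting 5×9 matrix has rank 4, and its Smith normal form has invariant factors (1,1,1,1).

The boundary map ∂_2: C_2 → C_1 maps a triangle to the signed sum of its edges. For instance
  ∂[1,3,4] = [3,4] − [1,4] + [1,3],
  ∂[0,3,4] = [3,4] − [0,4] + [0,3].
As a 9×6 matrix over Z this has rank 5, with invariant factors (1,1,1,1,1).

From H_k ≅ ker(∂_k) / im(∂_{k+1}) we obtain:

  H_2: rank ker ∂_2 − rank ∂_3 = (6 − 5) − 0 = 1, and there is no ∂_3, so H_2 = Z.

H_2 = Z.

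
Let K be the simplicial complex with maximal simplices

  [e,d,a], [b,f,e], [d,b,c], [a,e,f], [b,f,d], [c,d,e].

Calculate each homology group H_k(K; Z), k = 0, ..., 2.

H_0 = Z,  H_1 = Z,  H_2 = 0.

K has 6 vertices, 12 edges, 6 triangles.
rank ∂_0 = 0, rank ∂_1 = 5 ⇒ b_0 = 6 − 0 − 5 = 1; all invariant factors of ∂_1 are 1 so no torsion. So H_0 ≅ Z.
rank ∂_1 = 5, rank ∂_2 = 6 ⇒ b_1 = 12 − 5 − 6 = 1; all invariant factors of ∂_2 are 1 so no torsion. So H_1 ≅ Z.
rank ∂_2 = 6, rank ∂_3 = 0 ⇒ b_2 = 6 − 6 − 0 = 0. So H_2 ≅ 0.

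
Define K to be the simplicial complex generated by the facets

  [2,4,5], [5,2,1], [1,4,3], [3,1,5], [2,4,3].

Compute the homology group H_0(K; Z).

H_0 = Z.

We work with the vertex ordering 1 < 2 < 3 < 4 < 5. The simplices of K, each written with vertices in increasing order, are:

  0-simplices (5): [1], [2], [3], [4], [5]
  1-simplices (10): [1,2], [1,3], [1,4], [1,5], [2,3], [2,4], [2,5], [3,4], [3,5], [4,5]
  2-simplices (5): [1,2,5], [1,3,4], [1,3,5], [2,3,4], [2,4,5]

Hence C_0 ≅ Z^5, C_1 ≅ Z^10, C_2 ≅ Z^5.

The boundary map ∂_1: C_1 → C_0 is given by ∂[p,q] = [q] − [p].
The resulting 5×10 matrix has rank 4, and its Smith normal form has invariant factors (1,1,1,1).

∂_2: C_2 → C_1 maps a triangle to the signed sum of its edges. For instance
  ∂[2,4,5] = [4,5] − [2,5] + [2,4],
  ∂[1,2,5] = [2,5] − [1,5] + [1,2].
This gives a 10×5 integer matrix of rank 5; reducing to Smith normal form yields diagonal entries (1,1,1,1,1).

Computing H_k = (kernel of ∂_k) / (image of ∂_{k+1}):

  H_0: rank C_0 − rank ∂_1 = 5 − 4 = 1, and the invariant factors of ∂_1 are all 1, so H_0 = Z.

(K is a triangulation of the Möbius band.)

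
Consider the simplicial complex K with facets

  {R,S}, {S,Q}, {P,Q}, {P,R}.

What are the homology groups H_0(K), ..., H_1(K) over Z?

H_0 ≅ Z,  H_1 ≅ Z.

Take the total order P < Q < R < S on the vertex set. Then K (dimension 1) consists of the simplices:

  0-simplices (4): P, Q, R, S
  1-simplices (4): PQ, PR, QS, RS

so the chain groups are C_0 ≅ Z^4, C_1 ≅ Z^4.

Boundary ∂_1: C_1 → C_0 sends each edge [p,q] (with p < q) to q − p. For instance
  ∂QS = S − Q.
As a 4×4 matrix over Z this has rank 3, with invariant factors (1,1,1).

Reading off H_k = ker ∂_k / im ∂_{k+1}:

  H_0: rank C_0 − rank ∂_1 = 4 − 3 = 1, and the invariant factors of ∂_1 are all 1, so H_0 = Z.
  H_1: rank ker ∂_1 − rank ∂_2 = (4 − 3) − 0 = 1, and there is no ∂_2, so H_1 = Z.

As a check, the Euler characteristic is 4 − 4 = 0, which agrees with 1 − 1 = 0.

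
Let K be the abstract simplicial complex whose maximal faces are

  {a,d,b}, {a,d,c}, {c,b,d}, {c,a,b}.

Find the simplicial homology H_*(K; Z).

H_0 = Z,  H_1 = 0,  H_2 = Z.

Take the total order a < b < c < d on the vertex set. Then K (dimension 2) consists of the simplices:

  0-simplices (4): a, b, c, d
  1-simplices (6): ab, ac, ad, bc, bd, cd
  2-simplices (4): abc, abd, acd, bcd

giving chain groups C_0 ≅ Z^4, C_1 ≅ Z^6, C_2 ≅ Z^4.

The boundary map ∂_1: C_1 → C_0 sends each edge [p,q] (with p < q) to q − p. For instance
  ∂cd = d − c.
The resulting 4×6 matrix has rank 3, and its Smith normal form has invariant factors (1,1,1).

The boundary map ∂_2: C_2 → C_1 maps a triangle to the signed sum of its edges. For instance
  ∂abc = bc − ac + ab,
  ∂bcd = cd − bd + bc.
As a 6×4 matrix over Z this has rank 3, with invariant factors (1,1,1).

From H_k ≅ ker(∂_k) / im(∂_{k+1}) we obtain:

  H_0: rank C_0 − rank ∂_1 = 4 − 3 = 1, and the invariant factors of ∂_1 are all 1, so H_0 ≅ Z.
  H_1: rank ker ∂_1 − rank ∂_2 = (6 − 3) − 3 = 0, and the invariant factors of ∂_2 are all 1, so H_1 ≅ 0.
  H_2: rank ker ∂_2 − rank ∂_3 = (4 − 3) − 0 = 1, and there is no ∂_3, so H_2 ≅ Z.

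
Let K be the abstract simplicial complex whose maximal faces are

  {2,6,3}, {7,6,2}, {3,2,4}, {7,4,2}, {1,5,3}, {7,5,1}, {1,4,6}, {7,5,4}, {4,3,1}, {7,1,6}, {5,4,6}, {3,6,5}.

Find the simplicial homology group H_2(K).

Take the total order 1 < 2 < 3 < 4 < 5 < 6 < 7 on the vertex set. Then K (dimension 2) consists of the simplices:

  0-simplices (7): [1], [2], [3], [4], [5], [6], [7]
  1-simplices (18): [1,3], [1,4], [1,5], [1,6], [1,7], [2,3], [2,4], [2,6], [2,7], [3,4], [3,5], [3,6], [4,5], [4,6], [4,7], [5,6], [5,7], [6,7]
  2-simplices (12): [1,3,4], [1,3,5], [1,4,6], [1,5,7], [1,6,7], [2,3,4], [2,3,6], [2,4,7], [2,6,7], [3,5,6], [4,5,6], [4,5,7]

Hence C_0 ≅ Z^7, C_1 ≅ Z^18, C_2 ≅ Z^12.

Boundary ∂_1: C_1 → C_0 maps an edge to its endpoints' difference, ∂[p,q] = q − p. For instance
  ∂[2,6] = [6] − [2].
The resulting 7×18 matrix has rank 6, and its Smith normal form has invariant factors (1,1,1,1,1,1).

∂_2: C_2 → C_1 acts by ∂[p,q,r] = [q,r] − [p,r] + [p,q]. For instance
  ∂[4,5,6] = [5,6] − [4,6] + [4,5],
  ∂[1,4,6] = [4,6] − [1,6] + [1,4].
The 18×12 boundary matrix has rank 12 and Smith normal form diag(1,1,1,1,1,1,1,1,1,1,1,2).

Reading off H_k = ker ∂_k / im ∂_{k+1}:

  H_2: rank ker ∂_2 − rank ∂_3 = (12 − 12) − 0 = 0, and there is no ∂_3, so H_2 ≅ 0.

H_2 = 0.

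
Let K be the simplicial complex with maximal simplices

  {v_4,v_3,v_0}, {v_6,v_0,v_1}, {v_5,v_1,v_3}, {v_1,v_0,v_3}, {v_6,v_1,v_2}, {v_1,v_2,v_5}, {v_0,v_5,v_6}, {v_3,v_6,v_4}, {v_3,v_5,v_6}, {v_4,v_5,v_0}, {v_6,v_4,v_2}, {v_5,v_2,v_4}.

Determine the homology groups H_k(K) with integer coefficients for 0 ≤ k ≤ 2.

H_0 ≅ Z,  H_1 ≅ Z/2Z,  H_2 = 0.

K has 7 vertices, 18 edges, 12 triangles.
rank ∂_0 = 0, rank ∂_1 = 6 ⇒ b_0 = 7 − 0 − 6 = 1; all invariant factors of ∂_1 are 1 so no torsion. So H_0 = Z.
rank ∂_1 = 6, rank ∂_2 = 12 ⇒ b_1 = 18 − 6 − 12 = 0; ∂_2 has invariant factor(s) [2] giving torsion. So H_1 = Z/2Z.
rank ∂_2 = 12, rank ∂_3 = 0 ⇒ b_2 = 12 − 12 − 0 = 0. So H_2 = 0.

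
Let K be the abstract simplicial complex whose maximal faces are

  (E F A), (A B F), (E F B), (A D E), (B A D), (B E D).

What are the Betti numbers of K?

Order the vertices as A < B < D < E < F. Listing each simplex with vertices in this order, K has dimension 2 with simplices:

  0-simplices (5): A, B, D, E, F
  1-simplices (9): AB, AD, AE, AF, BD, BE, BF, DE, EF
  2-simplices (6): ABD, ABF, ADE, AEF, BDE, BEF

so the chain groups are C_0 ≅ Z^5, C_1 ≅ Z^9, C_2 ≅ Z^6.

∂_1: C_1 → C_0 sends each edge [p,q] (with p < q) to q − p. For instance
  ∂AE = E − A.
As a 5×9 matrix over Z this has rank 4, with invariant factors (1,1,1,1).

∂_2: C_2 → C_1 maps a triangle to the signed sum of its edges. For instance
  ∂AEF = EF − AF + AE,
  ∂ABD = BD − AD + AB.
As a 9×6 matrix over Z this has rank 5, with invariant factors (1,1,1,1,1).

Computing H_k = (kernel of ∂_k) / (image of ∂_{k+1}):

  H_0: rank C_0 − rank ∂_1 = 5 − 4 = 1, and the invariant factors of ∂_1 are all 1, so H_0 = Z.
  H_1: rank ker ∂_1 − rank ∂_2 = (9 − 4) − 5 = 0, and the invariant factors of ∂_2 are all 1, so H_1 = 0.
  H_2: rank ker ∂_2 − rank ∂_3 = (6 − 5) − 0 = 1, and there is no ∂_3, so H_2 = Z.

As a check, the Euler characteristic is 5 − 9 + 6 = 2, which agrees with 1 − 0 + 1 = 2.

Hence the Betti numbers are b_0 = 1, b_1 = 0, b_2 = 1.

b_0 = 1, b_1 = 0, b_2 = 1.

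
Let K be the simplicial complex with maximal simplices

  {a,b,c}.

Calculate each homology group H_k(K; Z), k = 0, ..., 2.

H_0 ≅ Z,  H_1 = 0,  H_2 = 0.

We work with the vertex ordering a < b < c. The simplices of K, each written with vertices in increasing order, are:

  0-simplices (3): a, b, c
  1-simplices (3): ab, ac, bc
  2-simplices (1): abc

giving chain groups C_0 ≅ Z^3, C_1 ≅ Z^3, C_2 ≅ Z^1.

Boundary ∂_1: C_1 → C_0 maps an edge to its endpoints' difference, ∂[p,q] = q − p. For instance
  ∂ac = c − a.
The resulting 3×3 matrix has rank 2, and its Smith normal form has invariant factors (1,1).

∂_2: C_2 → C_1 sends each 2-simplex [p,q,r] to [q,r] − [p,r] + [p,q]. For instance
  ∂abc = bc − ac + ab.
The 3×1 boundary matrix has rank 1 and Smith normal form diag(1).

From H_k ≅ ker(∂_k) / im(∂_{k+1}) we obtain:

  H_0: rank C_0 − rank ∂_1 = 3 − 2 = 1, and the invariant factors of ∂_1 are all 1, so H_0 = Z.
  H_1: rank ker ∂_1 − rank ∂_2 = (3 − 2) − 1 = 0, and the invariant factors of ∂_2 are all 1, so H_1 = 0.
  H_2: rank ker ∂_2 − rank ∂_3 = (1 − 1) − 0 = 0, and there is no ∂_3, so H_2 = 0.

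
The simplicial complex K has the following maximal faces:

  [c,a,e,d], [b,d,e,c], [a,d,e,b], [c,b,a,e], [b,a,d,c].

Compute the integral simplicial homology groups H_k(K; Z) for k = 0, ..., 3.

H_0 ≅ Z,  H_1 = 0,  H_2 = 0,  H_3 ≅ Z.

Fix the vertex order a < b < c < d < e and write every simplex with vertices in increasing order. Then dim K = 3 and the simplices of K are:

  0-simplices (5): a, b, c, d, e
  1-simplices (10): ab, ac, ad, ae, bc, bd, be, cd, ce, de
  2-simplices (10): abc, abd, abe, acd, ace, ade, bcd, bce, bde, cde
  3-simplices (5): abcd, abce, abde, acde, bcde

Hence C_0 ≅ Z^5, C_1 ≅ Z^10, C_2 ≅ Z^10, C_3 ≅ Z^5.

The boundary map ∂_1: C_1 → C_0 maps an edge to its endpoints' difference, ∂[p,q] = q − p.
This gives a 5×10 integer matrix of rank 4; reducing to Smith normal form yields diagonal entries (1,1,1,1).

The boundary map ∂_2: C_2 → C_1 sends each 2-simplex [p,q,r] to [q,r] − [p,r] + [p,q]. For instance
  ∂bcd = cd − bd + bc,
  ∂abd = bd − ad + ab.
The resulting 10×10 matrix has rank 6, and its Smith normal form has invariant factors (1,1,1,1,1,1).

The boundary map ∂_3: C_3 → C_2 sends each 3-simplex σ to the alternating sum Σ_i (−1)^i (σ with its i-th vertex removed). For instance
  ∂abce = bce − ace + abe − abc,
  ∂abde = bde − ade + abe − abd.
As a 10×5 matrix over Z this has rank 4, with invariant factors (1,1,1,1).

From H_k ≅ ker(∂_k) / im(∂_{k+1}) we obtain:

  H_0: rank C_0 − rank ∂_1 = 5 − 4 = 1, and the invariant factors of ∂_1 are all 1, so H_0 ≅ Z.
  H_1: rank ker ∂_1 − rank ∂_2 = (10 − 4) − 6 = 0, and the invariant factors of ∂_2 are all 1, so H_1 ≅ 0.
  H_2: rank ker ∂_2 − rank ∂_3 = (10 − 6) − 4 = 0, and the invariant factors of ∂_3 are all 1, so H_2 ≅ 0.
  H_3: rank ker ∂_3 − rank ∂_4 = (5 − 4) − 0 = 1, and there is no ∂_4, so H_3 ≅ Z.

(K is a triangulation of the 3-sphere S^3.)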